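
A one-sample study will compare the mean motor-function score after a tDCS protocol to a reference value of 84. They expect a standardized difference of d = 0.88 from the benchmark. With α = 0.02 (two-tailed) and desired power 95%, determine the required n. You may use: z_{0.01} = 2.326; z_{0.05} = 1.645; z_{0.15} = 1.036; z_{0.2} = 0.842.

For a one-sample test: n = ((z_{α/2} + z_β) / d)².
z_{α/2} + z_β = 2.326 + 1.645 = 3.971.
n = (3.971 / 0.88)² = 4.513² = 20.36.
Round up.

n = 21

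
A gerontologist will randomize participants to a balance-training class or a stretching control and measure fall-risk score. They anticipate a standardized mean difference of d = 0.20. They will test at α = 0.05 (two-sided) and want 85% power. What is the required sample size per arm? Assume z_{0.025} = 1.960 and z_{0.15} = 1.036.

For two independent groups with equal n: n = 2·((z_{α/2} + z_β) / d)².
z_{α/2} + z_β = 1.960 + 1.036 = 2.996.
n = 2 × (2.996 / 0.20)² = 2 × 14.980² = 2 × 224.40 = 448.8.
Round up to the next whole participant.

n = 449 per group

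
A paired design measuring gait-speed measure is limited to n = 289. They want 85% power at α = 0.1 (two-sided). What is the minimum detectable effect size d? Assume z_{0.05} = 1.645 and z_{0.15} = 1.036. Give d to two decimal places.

For a single sample (or paired design) of n = 289: d_min = (z_{α/2} + z_β)/√n.
z-sum = 1.645 + 1.036 = 2.681.
d_min = 2.681 / √289 = 2.681 / 17.000 = 0.158.

d_min ≈ 0.16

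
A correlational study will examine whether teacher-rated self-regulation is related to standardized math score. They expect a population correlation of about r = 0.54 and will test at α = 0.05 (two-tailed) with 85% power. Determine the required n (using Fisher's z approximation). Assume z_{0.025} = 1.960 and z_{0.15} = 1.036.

n = 28

Fisher's z: C = ½·ln((1+r)/(1−r)) = ½·ln(3.3478) = 0.6042.
n = ((z_{α/2} + z_β)/C)² + 3.
(1.960 + 1.036) / 0.6042 = 2.996 / 0.6042 = 4.959.
n = 4.959² + 3 = 24.59 + 3 = 27.6.
Round up.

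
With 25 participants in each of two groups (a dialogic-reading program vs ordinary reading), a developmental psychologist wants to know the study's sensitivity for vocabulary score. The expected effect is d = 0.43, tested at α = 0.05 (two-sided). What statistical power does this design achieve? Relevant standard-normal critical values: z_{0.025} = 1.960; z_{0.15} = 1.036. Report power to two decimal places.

For two equal groups, power = Φ(d·√(n/2) − z_{α/2}).
d·√(n/2) = 0.43 × √(25/2) = 0.43 × 3.536 = 1.520.
z_β = 1.520 − 1.960 = -0.440.
Power = Φ(-0.440) = 0.330.

power ≈ 0.33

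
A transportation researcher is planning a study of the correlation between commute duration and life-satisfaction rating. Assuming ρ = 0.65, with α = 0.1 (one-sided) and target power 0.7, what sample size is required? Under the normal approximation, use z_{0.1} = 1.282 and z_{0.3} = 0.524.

Fisher's z: C = ½·ln((1+r)/(1−r)) = ½·ln(4.7143) = 0.7753.
n = ((z_{α} + z_β)/C)² + 3.
(1.282 + 0.524) / 0.7753 = 1.806 / 0.7753 = 2.329.
n = 2.329² + 3 = 5.43 + 3 = 8.4.
Round up.

n = 9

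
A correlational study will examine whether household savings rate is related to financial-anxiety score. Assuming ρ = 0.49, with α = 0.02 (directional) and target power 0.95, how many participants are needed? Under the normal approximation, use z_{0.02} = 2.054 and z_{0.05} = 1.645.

Fisher's z: C = ½·ln((1+r)/(1−r)) = ½·ln(2.9216) = 0.5361.
n = ((z_{α} + z_β)/C)² + 3.
(2.054 + 1.645) / 0.5361 = 3.699 / 0.5361 = 6.900.
n = 6.900² + 3 = 47.61 + 3 = 50.6.
Round up.

n = 51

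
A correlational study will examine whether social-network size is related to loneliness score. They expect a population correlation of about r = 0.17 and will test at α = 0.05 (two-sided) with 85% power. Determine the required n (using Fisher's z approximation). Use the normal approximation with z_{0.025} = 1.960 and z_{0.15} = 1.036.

Fisher's z: C = ½·ln((1+r)/(1−r)) = ½·ln(1.4096) = 0.1717.
n = ((z_{α/2} + z_β)/C)² + 3.
(1.960 + 1.036) / 0.1717 = 2.996 / 0.1717 = 17.449.
n = 17.449² + 3 = 304.47 + 3 = 307.5.
Round up.

n = 308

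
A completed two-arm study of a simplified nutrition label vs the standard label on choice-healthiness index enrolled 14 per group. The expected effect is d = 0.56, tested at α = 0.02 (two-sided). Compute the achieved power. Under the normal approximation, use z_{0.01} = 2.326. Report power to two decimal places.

For two equal groups, power = Φ(d·√(n/2) − z_{α/2}).
d·√(n/2) = 0.56 × √(14/2) = 0.56 × 2.646 = 1.482.
z_β = 1.482 − 2.326 = -0.844.
Power = Φ(-0.844) = 0.199.

power ≈ 0.20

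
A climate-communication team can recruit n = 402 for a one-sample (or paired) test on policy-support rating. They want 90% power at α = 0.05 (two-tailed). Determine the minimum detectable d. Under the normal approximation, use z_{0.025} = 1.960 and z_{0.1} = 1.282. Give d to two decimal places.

d_min ≈ 0.16

For a single sample (or paired design) of n = 402: d_min = (z_{α/2} + z_β)/√n.
z-sum = 1.960 + 1.282 = 3.242.
d_min = 3.242 / √402 = 3.242 / 20.050 = 0.162.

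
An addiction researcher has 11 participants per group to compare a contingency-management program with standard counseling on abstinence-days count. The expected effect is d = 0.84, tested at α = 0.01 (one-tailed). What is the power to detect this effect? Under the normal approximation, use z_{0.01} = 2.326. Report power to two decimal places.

power ≈ 0.36

For two equal groups, power = Φ(d·√(n/2) − z_{α}).
d·√(n/2) = 0.84 × √(11/2) = 0.84 × 2.345 = 1.970.
z_β = 1.970 − 2.326 = -0.356.
Power = Φ(-0.356) = 0.361.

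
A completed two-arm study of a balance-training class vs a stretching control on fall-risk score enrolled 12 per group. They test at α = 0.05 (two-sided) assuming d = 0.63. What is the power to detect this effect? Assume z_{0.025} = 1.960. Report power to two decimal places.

For two equal groups, power = Φ(d·√(n/2) − z_{α/2}).
d·√(n/2) = 0.63 × √(12/2) = 0.63 × 2.449 = 1.543.
z_β = 1.543 − 1.960 = -0.417.
Power = Φ(-0.417) = 0.338.

power ≈ 0.34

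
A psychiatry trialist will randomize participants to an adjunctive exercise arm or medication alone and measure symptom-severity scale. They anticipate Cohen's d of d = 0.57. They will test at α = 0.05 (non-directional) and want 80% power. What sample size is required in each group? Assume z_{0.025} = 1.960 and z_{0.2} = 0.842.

For two independent groups with equal n: n = 2·((z_{α/2} + z_β) / d)².
z_{α/2} + z_β = 1.960 + 0.842 = 2.802.
n = 2 × (2.802 / 0.57)² = 2 × 4.916² = 2 × 24.16 = 48.3.
Round up to the next whole participant.

n = 49 per group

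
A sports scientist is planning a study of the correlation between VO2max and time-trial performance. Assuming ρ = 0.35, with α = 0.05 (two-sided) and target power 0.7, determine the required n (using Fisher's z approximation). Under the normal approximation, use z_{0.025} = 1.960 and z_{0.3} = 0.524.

n = 50

Fisher's z: C = ½·ln((1+r)/(1−r)) = ½·ln(2.0769) = 0.3654.
n = ((z_{α/2} + z_β)/C)² + 3.
(1.960 + 0.524) / 0.3654 = 2.484 / 0.3654 = 6.798.
n = 6.798² + 3 = 46.21 + 3 = 49.2.
Round up.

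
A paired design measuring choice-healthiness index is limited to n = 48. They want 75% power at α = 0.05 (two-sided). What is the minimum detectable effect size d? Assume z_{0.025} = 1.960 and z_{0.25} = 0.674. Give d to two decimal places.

d_min ≈ 0.38

For a single sample (or paired design) of n = 48: d_min = (z_{α/2} + z_β)/√n.
z-sum = 1.960 + 0.674 = 2.634.
d_min = 2.634 / √48 = 2.634 / 6.928 = 0.380.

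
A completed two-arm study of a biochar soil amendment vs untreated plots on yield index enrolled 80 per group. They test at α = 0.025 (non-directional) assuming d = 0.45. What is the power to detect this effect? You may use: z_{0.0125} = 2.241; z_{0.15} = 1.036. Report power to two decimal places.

power ≈ 0.73

For two equal groups, power = Φ(d·√(n/2) − z_{α/2}).
d·√(n/2) = 0.45 × √(80/2) = 0.45 × 6.325 = 2.846.
z_β = 2.846 − 2.241 = 0.605.
Power = Φ(0.605) = 0.727.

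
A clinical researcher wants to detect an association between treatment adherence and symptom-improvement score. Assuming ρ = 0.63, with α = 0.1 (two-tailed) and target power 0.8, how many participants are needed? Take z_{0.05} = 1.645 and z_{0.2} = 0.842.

Fisher's z: C = ½·ln((1+r)/(1−r)) = ½·ln(4.4054) = 0.7414.
n = ((z_{α/2} + z_β)/C)² + 3.
(1.645 + 0.842) / 0.7414 = 2.487 / 0.7414 = 3.354.
n = 3.354² + 3 = 11.25 + 3 = 14.3.
Round up.

n = 15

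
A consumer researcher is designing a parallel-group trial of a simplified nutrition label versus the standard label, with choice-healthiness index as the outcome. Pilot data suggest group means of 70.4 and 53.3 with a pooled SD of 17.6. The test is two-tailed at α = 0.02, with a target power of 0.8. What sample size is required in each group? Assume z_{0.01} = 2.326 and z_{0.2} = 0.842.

Cohen's d = |M₁ − M₂| / SD_pooled = |70.4 − 53.3| / 17.6 = 17.1 / 17.6 = 0.972.
For two independent groups with equal n: n = 2·((z_{α/2} + z_β) / d)².
z_{α/2} + z_β = 2.326 + 0.842 = 3.168.
n = 2 × (3.168 / 0.972)² = 2 × 3.259² = 2 × 10.62 = 21.2.
Round up to the next whole participant.

n = 22 per group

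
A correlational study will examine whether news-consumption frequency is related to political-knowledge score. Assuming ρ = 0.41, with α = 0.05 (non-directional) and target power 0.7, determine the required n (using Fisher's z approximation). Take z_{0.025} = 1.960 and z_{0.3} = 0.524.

n = 36

Fisher's z: C = ½·ln((1+r)/(1−r)) = ½·ln(2.3898) = 0.4356.
n = ((z_{α/2} + z_β)/C)² + 3.
(1.960 + 0.524) / 0.4356 = 2.484 / 0.4356 = 5.702.
n = 5.702² + 3 = 32.52 + 3 = 35.5.
Round up.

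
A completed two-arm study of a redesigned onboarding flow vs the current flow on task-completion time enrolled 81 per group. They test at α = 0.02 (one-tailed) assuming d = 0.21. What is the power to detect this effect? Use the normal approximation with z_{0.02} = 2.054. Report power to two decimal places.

power ≈ 0.24

For two equal groups, power = Φ(d·√(n/2) − z_{α}).
d·√(n/2) = 0.21 × √(81/2) = 0.21 × 6.364 = 1.336.
z_β = 1.336 − 2.054 = -0.718.
Power = Φ(-0.718) = 0.237.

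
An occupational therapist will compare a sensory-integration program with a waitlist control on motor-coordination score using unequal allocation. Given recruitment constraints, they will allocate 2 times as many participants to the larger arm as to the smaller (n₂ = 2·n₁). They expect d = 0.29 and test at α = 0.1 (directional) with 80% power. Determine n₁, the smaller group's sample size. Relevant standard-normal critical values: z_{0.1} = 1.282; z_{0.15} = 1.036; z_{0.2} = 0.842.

n₁ = 81

With allocation ratio k = n₂/n₁ = 2, Var(x̄₁−x̄₂) = σ²(1/n₁ + 1/(k·n₁)) = σ²·(k+1)/(k·n₁).
So n₁ = (1 + 1/k)·((z_{α} + z_β)/d)² = 1.500 × (2.124/0.29)².
n₁ = 1.500 × 53.64 = 80.5.
Round up: n₁ = 81, giving n₂ = 2 × 81 = 162.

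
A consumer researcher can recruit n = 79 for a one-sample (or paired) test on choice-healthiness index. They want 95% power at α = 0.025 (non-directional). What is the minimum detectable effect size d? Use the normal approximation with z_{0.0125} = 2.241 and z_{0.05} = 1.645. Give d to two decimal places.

d_min ≈ 0.44

For a single sample (or paired design) of n = 79: d_min = (z_{α/2} + z_β)/√n.
z-sum = 2.241 + 1.645 = 3.886.
d_min = 3.886 / √79 = 3.886 / 8.888 = 0.437.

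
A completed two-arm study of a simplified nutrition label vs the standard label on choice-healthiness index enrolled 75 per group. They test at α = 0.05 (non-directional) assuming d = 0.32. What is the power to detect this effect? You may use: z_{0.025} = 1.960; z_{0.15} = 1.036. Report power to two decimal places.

power ≈ 0.50

For two equal groups, power = Φ(d·√(n/2) − z_{α/2}).
d·√(n/2) = 0.32 × √(75/2) = 0.32 × 6.124 = 1.960.
z_β = 1.960 − 1.960 = -0.000.
Power = Φ(-0.000) = 0.500.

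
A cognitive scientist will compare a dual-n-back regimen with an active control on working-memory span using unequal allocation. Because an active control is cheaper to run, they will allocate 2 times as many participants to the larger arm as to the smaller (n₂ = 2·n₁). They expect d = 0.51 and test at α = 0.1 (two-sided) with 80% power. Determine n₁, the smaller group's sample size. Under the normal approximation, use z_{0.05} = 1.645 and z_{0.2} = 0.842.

n₁ = 36

With allocation ratio k = n₂/n₁ = 2, Var(x̄₁−x̄₂) = σ²(1/n₁ + 1/(k·n₁)) = σ²·(k+1)/(k·n₁).
So n₁ = (1 + 1/k)·((z_{α/2} + z_β)/d)² = 1.500 × (2.487/0.51)².
n₁ = 1.500 × 23.78 = 35.7.
Round up: n₁ = 36, giving n₂ = 2 × 36 = 72.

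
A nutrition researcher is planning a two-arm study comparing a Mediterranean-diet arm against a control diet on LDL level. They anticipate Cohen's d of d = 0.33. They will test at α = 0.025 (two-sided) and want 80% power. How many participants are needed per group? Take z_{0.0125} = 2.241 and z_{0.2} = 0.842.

For two independent groups with equal n: n = 2·((z_{α/2} + z_β) / d)².
z_{α/2} + z_β = 2.241 + 0.842 = 3.083.
n = 2 × (3.083 / 0.33)² = 2 × 9.342² = 2 × 87.28 = 174.6.
Round up to the next whole participant.

n = 175 per group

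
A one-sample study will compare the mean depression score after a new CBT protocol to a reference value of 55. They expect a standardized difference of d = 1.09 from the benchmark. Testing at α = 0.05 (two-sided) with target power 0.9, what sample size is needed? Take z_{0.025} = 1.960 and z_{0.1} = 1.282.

n = 9

For a one-sample test: n = ((z_{α/2} + z_β) / d)².
z_{α/2} + z_β = 1.960 + 1.282 = 3.242.
n = (3.242 / 1.09)² = 2.974² = 8.85.
Round up.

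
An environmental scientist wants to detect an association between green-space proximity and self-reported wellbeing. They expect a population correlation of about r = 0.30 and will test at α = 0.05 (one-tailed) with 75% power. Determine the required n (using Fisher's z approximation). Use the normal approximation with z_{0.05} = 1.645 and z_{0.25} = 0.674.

n = 60

Fisher's z: C = ½·ln((1+r)/(1−r)) = ½·ln(1.8571) = 0.3095.
n = ((z_{α} + z_β)/C)² + 3.
(1.645 + 0.674) / 0.3095 = 2.319 / 0.3095 = 7.493.
n = 7.493² + 3 = 56.14 + 3 = 59.1.
Round up.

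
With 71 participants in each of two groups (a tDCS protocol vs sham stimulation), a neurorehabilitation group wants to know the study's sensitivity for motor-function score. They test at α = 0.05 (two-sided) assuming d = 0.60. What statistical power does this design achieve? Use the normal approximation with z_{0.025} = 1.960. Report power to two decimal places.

For two equal groups, power = Φ(d·√(n/2) − z_{α/2}).
d·√(n/2) = 0.60 × √(71/2) = 0.60 × 5.958 = 3.575.
z_β = 3.575 − 1.960 = 1.615.
Power = Φ(1.615) = 0.947.

power ≈ 0.95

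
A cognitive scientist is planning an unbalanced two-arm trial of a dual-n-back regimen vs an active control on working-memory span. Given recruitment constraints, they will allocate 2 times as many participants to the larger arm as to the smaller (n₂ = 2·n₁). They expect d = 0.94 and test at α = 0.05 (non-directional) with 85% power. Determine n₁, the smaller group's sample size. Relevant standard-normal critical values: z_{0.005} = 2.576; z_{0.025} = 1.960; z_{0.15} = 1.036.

n₁ = 16

With allocation ratio k = n₂/n₁ = 2, Var(x̄₁−x̄₂) = σ²(1/n₁ + 1/(k·n₁)) = σ²·(k+1)/(k·n₁).
So n₁ = (1 + 1/k)·((z_{α/2} + z_β)/d)² = 1.500 × (2.996/0.94)².
n₁ = 1.500 × 10.16 = 15.2.
Round up: n₁ = 16, giving n₂ = 2 × 16 = 32.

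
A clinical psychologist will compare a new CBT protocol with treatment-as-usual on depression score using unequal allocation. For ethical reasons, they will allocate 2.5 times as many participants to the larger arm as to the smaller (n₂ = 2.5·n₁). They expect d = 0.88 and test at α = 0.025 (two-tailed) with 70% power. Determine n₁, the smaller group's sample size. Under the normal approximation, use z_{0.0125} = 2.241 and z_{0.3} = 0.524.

n₁ = 14

With allocation ratio k = n₂/n₁ = 2.5, Var(x̄₁−x̄₂) = σ²(1/n₁ + 1/(k·n₁)) = σ²·(k+1)/(k·n₁).
So n₁ = (1 + 1/k)·((z_{α/2} + z_β)/d)² = 1.400 × (2.765/0.88)².
n₁ = 1.400 × 9.87 = 13.8.
Round up: n₁ = 14, giving n₂ = 2.5 × 14 = 35.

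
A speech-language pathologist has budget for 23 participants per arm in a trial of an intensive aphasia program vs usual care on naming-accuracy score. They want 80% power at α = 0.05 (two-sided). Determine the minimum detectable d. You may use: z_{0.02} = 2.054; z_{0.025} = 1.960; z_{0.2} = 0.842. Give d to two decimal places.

For two independent groups of n = 23 each: d_min = (z_{α/2} + z_β)·√(2/n).
z-sum = 1.960 + 0.842 = 2.802.
d_min = 2.802 × √(2/23) = 2.802 × 0.2949 = 0.826.

d_min ≈ 0.83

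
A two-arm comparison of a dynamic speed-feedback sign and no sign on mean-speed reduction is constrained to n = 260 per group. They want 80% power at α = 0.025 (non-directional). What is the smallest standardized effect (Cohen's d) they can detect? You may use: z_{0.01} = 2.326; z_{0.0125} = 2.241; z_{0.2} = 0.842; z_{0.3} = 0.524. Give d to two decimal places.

For two independent groups of n = 260 each: d_min = (z_{α/2} + z_β)·√(2/n).
z-sum = 2.241 + 0.842 = 3.083.
d_min = 3.083 × √(2/260) = 3.083 × 0.0877 = 0.270.

d_min ≈ 0.27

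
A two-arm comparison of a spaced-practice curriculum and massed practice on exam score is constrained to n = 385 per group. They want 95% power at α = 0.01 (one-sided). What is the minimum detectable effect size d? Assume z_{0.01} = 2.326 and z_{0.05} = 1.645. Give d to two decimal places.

d_min ≈ 0.29

For two independent groups of n = 385 each: d_min = (z_{α} + z_β)·√(2/n).
z-sum = 2.326 + 1.645 = 3.971.
d_min = 3.971 × √(2/385) = 3.971 × 0.0721 = 0.286.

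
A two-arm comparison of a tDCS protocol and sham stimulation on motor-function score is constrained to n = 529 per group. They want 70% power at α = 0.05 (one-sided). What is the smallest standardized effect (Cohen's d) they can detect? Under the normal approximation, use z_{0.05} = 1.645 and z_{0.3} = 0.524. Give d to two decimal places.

For two independent groups of n = 529 each: d_min = (z_{α} + z_β)·√(2/n).
z-sum = 1.645 + 0.524 = 2.169.
d_min = 2.169 × √(2/529) = 2.169 × 0.0615 = 0.133.

d_min ≈ 0.13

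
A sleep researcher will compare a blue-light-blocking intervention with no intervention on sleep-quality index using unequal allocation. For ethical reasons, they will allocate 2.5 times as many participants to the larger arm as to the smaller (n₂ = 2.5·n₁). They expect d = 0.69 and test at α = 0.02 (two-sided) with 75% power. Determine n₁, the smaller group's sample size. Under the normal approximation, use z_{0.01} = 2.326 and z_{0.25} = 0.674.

With allocation ratio k = n₂/n₁ = 2.5, Var(x̄₁−x̄₂) = σ²(1/n₁ + 1/(k·n₁)) = σ²·(k+1)/(k·n₁).
So n₁ = (1 + 1/k)·((z_{α/2} + z_β)/d)² = 1.400 × (3.000/0.69)².
n₁ = 1.400 × 18.90 = 26.5.
Round up: n₁ = 27, giving n₂ = ⌈2.5 × 27⌉ = ⌈67.5⌉ = 68.

n₁ = 27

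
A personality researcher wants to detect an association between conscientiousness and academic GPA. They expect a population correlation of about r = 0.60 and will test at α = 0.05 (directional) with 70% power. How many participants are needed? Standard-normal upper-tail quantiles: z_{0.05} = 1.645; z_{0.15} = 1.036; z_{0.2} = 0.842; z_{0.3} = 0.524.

n = 13

Fisher's z: C = ½·ln((1+r)/(1−r)) = ½·ln(4.0000) = 0.6931.
n = ((z_{α} + z_β)/C)² + 3.
(1.645 + 0.524) / 0.6931 = 2.169 / 0.6931 = 3.129.
n = 3.129² + 3 = 9.79 + 3 = 12.8.
Round up.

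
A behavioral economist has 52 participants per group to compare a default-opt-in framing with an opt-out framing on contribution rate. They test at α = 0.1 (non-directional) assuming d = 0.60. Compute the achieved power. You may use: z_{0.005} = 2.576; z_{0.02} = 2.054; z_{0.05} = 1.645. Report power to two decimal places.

For two equal groups, power = Φ(d·√(n/2) − z_{α/2}).
d·√(n/2) = 0.60 × √(52/2) = 0.60 × 5.099 = 3.059.
z_β = 3.059 − 1.645 = 1.414.
Power = Φ(1.414) = 0.921.

power ≈ 0.92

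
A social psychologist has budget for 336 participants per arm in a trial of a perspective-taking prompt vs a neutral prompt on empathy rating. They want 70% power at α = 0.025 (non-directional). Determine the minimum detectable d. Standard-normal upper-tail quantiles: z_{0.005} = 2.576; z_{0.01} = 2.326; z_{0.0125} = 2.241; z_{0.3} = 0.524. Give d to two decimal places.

For two independent groups of n = 336 each: d_min = (z_{α/2} + z_β)·√(2/n).
z-sum = 2.241 + 0.524 = 2.765.
d_min = 2.765 × √(2/336) = 2.765 × 0.0772 = 0.213.

d_min ≈ 0.21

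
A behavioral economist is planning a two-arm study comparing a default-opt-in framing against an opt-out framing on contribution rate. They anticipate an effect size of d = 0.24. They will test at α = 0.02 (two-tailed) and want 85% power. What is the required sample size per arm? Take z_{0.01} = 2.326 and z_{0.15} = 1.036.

n = 393 per group

For two independent groups with equal n: n = 2·((z_{α/2} + z_β) / d)².
z_{α/2} + z_β = 2.326 + 1.036 = 3.362.
n = 2 × (3.362 / 0.24)² = 2 × 14.008² = 2 × 196.23 = 392.5.
Round up to the next whole participant.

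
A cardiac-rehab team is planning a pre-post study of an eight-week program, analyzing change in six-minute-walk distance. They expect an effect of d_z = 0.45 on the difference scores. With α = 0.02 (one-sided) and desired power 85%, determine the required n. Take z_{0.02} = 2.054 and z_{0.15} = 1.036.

n = 48 pairs

For a paired (one-sample on differences) test: n = ((z_{α} + z_β) / d)².
z_{α} + z_β = 2.054 + 1.036 = 3.090.
n = (3.090 / 0.45)² = 6.867² = 47.15.
Round up.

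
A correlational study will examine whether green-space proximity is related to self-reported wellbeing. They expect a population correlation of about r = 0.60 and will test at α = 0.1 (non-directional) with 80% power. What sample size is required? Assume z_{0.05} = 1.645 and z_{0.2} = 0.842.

n = 16

Fisher's z: C = ½·ln((1+r)/(1−r)) = ½·ln(4.0000) = 0.6931.
n = ((z_{α/2} + z_β)/C)² + 3.
(1.645 + 0.842) / 0.6931 = 2.487 / 0.6931 = 3.588.
n = 3.588² + 3 = 12.88 + 3 = 15.9.
Round up.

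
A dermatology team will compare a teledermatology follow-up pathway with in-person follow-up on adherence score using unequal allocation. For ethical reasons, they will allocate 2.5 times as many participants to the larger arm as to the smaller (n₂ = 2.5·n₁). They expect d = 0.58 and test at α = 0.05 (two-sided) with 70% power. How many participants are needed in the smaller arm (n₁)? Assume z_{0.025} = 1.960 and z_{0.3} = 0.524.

n₁ = 26

With allocation ratio k = n₂/n₁ = 2.5, Var(x̄₁−x̄₂) = σ²(1/n₁ + 1/(k·n₁)) = σ²·(k+1)/(k·n₁).
So n₁ = (1 + 1/k)·((z_{α/2} + z_β)/d)² = 1.400 × (2.484/0.58)².
n₁ = 1.400 × 18.34 = 25.7.
Round up: n₁ = 26, giving n₂ = 2.5 × 26 = 65.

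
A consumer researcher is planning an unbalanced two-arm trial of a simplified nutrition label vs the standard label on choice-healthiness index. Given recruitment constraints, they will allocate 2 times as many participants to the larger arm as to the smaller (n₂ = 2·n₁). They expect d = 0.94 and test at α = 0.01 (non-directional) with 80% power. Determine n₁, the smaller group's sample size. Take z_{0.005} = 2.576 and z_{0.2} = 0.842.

With allocation ratio k = n₂/n₁ = 2, Var(x̄₁−x̄₂) = σ²(1/n₁ + 1/(k·n₁)) = σ²·(k+1)/(k·n₁).
So n₁ = (1 + 1/k)·((z_{α/2} + z_β)/d)² = 1.500 × (3.418/0.94)².
n₁ = 1.500 × 13.22 = 19.8.
Round up: n₁ = 20, giving n₂ = 2 × 20 = 40.

n₁ = 20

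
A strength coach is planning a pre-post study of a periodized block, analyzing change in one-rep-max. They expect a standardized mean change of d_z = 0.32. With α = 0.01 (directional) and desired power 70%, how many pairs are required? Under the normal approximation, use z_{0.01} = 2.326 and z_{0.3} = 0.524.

n = 80 pairs

For a paired (one-sample on differences) test: n = ((z_{α} + z_β) / d)².
z_{α} + z_β = 2.326 + 0.524 = 2.850.
n = (2.850 / 0.32)² = 8.906² = 79.32.
Round up.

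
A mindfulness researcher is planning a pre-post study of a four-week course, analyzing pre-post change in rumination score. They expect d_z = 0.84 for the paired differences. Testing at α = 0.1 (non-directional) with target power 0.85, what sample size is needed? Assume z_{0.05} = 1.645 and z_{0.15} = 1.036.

For a paired (one-sample on differences) test: n = ((z_{α/2} + z_β) / d)².
z_{α/2} + z_β = 1.645 + 1.036 = 2.681.
n = (2.681 / 0.84)² = 3.192² = 10.19.
Round up.

n = 11 pairs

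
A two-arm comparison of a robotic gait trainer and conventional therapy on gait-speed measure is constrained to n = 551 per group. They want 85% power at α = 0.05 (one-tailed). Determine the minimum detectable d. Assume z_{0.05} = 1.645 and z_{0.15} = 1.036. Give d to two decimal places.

d_min ≈ 0.16

For two independent groups of n = 551 each: d_min = (z_{α} + z_β)·√(2/n).
z-sum = 1.645 + 1.036 = 2.681.
d_min = 2.681 × √(2/551) = 2.681 × 0.0602 = 0.162.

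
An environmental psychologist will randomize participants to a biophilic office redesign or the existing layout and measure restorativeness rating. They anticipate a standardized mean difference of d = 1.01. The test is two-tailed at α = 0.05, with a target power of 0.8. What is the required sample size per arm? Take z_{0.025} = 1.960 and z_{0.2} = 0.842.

n = 16 per group

For two independent groups with equal n: n = 2·((z_{α/2} + z_β) / d)².
z_{α/2} + z_β = 1.960 + 0.842 = 2.802.
n = 2 × (2.802 / 1.01)² = 2 × 2.774² = 2 × 7.70 = 15.4.
Round up to the next whole participant.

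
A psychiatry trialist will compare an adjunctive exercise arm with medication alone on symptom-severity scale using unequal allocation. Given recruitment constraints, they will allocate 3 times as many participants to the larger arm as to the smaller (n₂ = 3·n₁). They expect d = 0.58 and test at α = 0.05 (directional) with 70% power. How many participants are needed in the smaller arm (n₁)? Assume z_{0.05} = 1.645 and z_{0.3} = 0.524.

n₁ = 19

With allocation ratio k = n₂/n₁ = 3, Var(x̄₁−x̄₂) = σ²(1/n₁ + 1/(k·n₁)) = σ²·(k+1)/(k·n₁).
So n₁ = (1 + 1/k)·((z_{α} + z_β)/d)² = 1.333 × (2.169/0.58)².
n₁ = 1.333 × 13.99 = 18.6.
Round up: n₁ = 19, giving n₂ = 3 × 19 = 57.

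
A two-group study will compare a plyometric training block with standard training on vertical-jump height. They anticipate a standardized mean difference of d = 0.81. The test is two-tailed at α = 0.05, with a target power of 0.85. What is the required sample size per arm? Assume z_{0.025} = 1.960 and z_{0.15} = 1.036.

For two independent groups with equal n: n = 2·((z_{α/2} + z_β) / d)².
z_{α/2} + z_β = 1.960 + 1.036 = 2.996.
n = 2 × (2.996 / 0.81)² = 2 × 3.699² = 2 × 13.68 = 27.4.
Round up to the next whole participant.

n = 28 per group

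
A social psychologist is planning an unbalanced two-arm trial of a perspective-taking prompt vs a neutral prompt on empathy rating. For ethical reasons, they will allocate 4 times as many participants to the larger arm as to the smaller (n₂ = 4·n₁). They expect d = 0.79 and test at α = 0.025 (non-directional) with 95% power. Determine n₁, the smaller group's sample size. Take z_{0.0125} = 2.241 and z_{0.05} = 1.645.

n₁ = 31

With allocation ratio k = n₂/n₁ = 4, Var(x̄₁−x̄₂) = σ²(1/n₁ + 1/(k·n₁)) = σ²·(k+1)/(k·n₁).
So n₁ = (1 + 1/k)·((z_{α/2} + z_β)/d)² = 1.250 × (3.886/0.79)².
n₁ = 1.250 × 24.20 = 30.2.
Round up: n₁ = 31, giving n₂ = 4 × 31 = 124.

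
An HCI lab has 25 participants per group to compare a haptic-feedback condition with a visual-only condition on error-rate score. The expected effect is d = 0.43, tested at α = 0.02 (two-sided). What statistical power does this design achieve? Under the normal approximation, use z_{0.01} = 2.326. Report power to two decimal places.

For two equal groups, power = Φ(d·√(n/2) − z_{α/2}).
d·√(n/2) = 0.43 × √(25/2) = 0.43 × 3.536 = 1.520.
z_β = 1.520 − 2.326 = -0.806.
Power = Φ(-0.806) = 0.210.

power ≈ 0.21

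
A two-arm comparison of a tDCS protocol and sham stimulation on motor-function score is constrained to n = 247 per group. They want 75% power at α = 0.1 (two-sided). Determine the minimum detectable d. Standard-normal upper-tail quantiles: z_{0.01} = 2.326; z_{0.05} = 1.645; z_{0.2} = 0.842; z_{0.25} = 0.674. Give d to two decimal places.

d_min ≈ 0.21

For two independent groups of n = 247 each: d_min = (z_{α/2} + z_β)·√(2/n).
z-sum = 1.645 + 0.674 = 2.319.
d_min = 2.319 × √(2/247) = 2.319 × 0.0900 = 0.209.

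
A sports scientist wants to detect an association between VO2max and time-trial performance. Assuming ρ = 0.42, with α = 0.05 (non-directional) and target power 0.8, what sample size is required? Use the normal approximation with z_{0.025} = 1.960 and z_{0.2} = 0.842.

n = 43

Fisher's z: C = ½·ln((1+r)/(1−r)) = ½·ln(2.4483) = 0.4477.
n = ((z_{α/2} + z_β)/C)² + 3.
(1.960 + 0.842) / 0.4477 = 2.802 / 0.4477 = 6.259.
n = 6.259² + 3 = 39.17 + 3 = 42.2.
Round up.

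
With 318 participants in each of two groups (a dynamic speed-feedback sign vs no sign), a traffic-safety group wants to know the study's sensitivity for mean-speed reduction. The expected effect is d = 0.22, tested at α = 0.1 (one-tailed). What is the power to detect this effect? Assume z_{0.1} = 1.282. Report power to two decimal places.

For two equal groups, power = Φ(d·√(n/2) − z_{α}).
d·√(n/2) = 0.22 × √(318/2) = 0.22 × 12.610 = 2.774.
z_β = 2.774 − 1.282 = 1.492.
Power = Φ(1.492) = 0.932.

power ≈ 0.93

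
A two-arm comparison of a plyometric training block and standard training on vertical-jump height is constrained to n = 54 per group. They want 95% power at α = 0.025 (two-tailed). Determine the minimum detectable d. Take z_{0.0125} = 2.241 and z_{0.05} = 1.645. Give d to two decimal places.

For two independent groups of n = 54 each: d_min = (z_{α/2} + z_β)·√(2/n).
z-sum = 2.241 + 1.645 = 3.886.
d_min = 3.886 × √(2/54) = 3.886 × 0.1925 = 0.748.

d_min ≈ 0.75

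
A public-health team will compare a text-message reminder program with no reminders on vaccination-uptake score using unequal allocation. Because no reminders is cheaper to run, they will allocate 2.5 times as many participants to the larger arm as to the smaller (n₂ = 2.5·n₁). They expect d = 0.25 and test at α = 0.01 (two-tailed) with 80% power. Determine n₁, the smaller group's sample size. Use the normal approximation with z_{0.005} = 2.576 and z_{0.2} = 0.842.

With allocation ratio k = n₂/n₁ = 2.5, Var(x̄₁−x̄₂) = σ²(1/n₁ + 1/(k·n₁)) = σ²·(k+1)/(k·n₁).
So n₁ = (1 + 1/k)·((z_{α/2} + z_β)/d)² = 1.400 × (3.418/0.25)².
n₁ = 1.400 × 186.92 = 261.7.
Round up: n₁ = 262, giving n₂ = 2.5 × 262 = 655.

n₁ = 262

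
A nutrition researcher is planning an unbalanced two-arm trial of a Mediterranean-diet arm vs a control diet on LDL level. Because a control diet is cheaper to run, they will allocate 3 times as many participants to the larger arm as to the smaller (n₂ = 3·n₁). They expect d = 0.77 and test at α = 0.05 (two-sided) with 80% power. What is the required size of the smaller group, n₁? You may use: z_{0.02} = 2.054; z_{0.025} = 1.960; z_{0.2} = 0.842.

n₁ = 18

With allocation ratio k = n₂/n₁ = 3, Var(x̄₁−x̄₂) = σ²(1/n₁ + 1/(k·n₁)) = σ²·(k+1)/(k·n₁).
So n₁ = (1 + 1/k)·((z_{α/2} + z_β)/d)² = 1.333 × (2.802/0.77)².
n₁ = 1.333 × 13.24 = 17.7.
Round up: n₁ = 18, giving n₂ = 3 × 18 = 54.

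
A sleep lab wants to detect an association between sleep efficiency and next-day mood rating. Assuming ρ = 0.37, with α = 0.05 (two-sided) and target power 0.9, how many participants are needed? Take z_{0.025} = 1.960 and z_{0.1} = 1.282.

Fisher's z: C = ½·ln((1+r)/(1−r)) = ½·ln(2.1746) = 0.3884.
n = ((z_{α/2} + z_β)/C)² + 3.
(1.960 + 1.282) / 0.3884 = 3.242 / 0.3884 = 8.347.
n = 8.347² + 3 = 69.67 + 3 = 72.7.
Round up.

n = 73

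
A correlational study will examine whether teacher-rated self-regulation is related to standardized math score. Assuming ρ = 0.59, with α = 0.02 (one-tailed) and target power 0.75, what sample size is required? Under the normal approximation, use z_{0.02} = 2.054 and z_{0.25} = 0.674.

Fisher's z: C = ½·ln((1+r)/(1−r)) = ½·ln(3.8780) = 0.6777.
n = ((z_{α} + z_β)/C)² + 3.
(2.054 + 0.674) / 0.6777 = 2.728 / 0.6777 = 4.025.
n = 4.025² + 3 = 16.20 + 3 = 19.2.
Round up.

n = 20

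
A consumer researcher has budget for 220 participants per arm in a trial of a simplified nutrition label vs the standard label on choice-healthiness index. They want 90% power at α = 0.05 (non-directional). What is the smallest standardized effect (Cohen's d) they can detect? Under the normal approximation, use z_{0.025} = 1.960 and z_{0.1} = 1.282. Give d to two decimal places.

For two independent groups of n = 220 each: d_min = (z_{α/2} + z_β)·√(2/n).
z-sum = 1.960 + 1.282 = 3.242.
d_min = 3.242 × √(2/220) = 3.242 × 0.0953 = 0.309.

d_min ≈ 0.31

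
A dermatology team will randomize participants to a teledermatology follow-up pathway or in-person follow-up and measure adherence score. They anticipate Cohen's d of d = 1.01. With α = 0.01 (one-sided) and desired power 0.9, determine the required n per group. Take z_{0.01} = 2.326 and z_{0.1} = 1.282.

For two independent groups with equal n: n = 2·((z_{α} + z_β) / d)².
z_{α} + z_β = 2.326 + 1.282 = 3.608.
n = 2 × (3.608 / 1.01)² = 2 × 3.572² = 2 × 12.76 = 25.5.
Round up to the next whole participant.

n = 26 per group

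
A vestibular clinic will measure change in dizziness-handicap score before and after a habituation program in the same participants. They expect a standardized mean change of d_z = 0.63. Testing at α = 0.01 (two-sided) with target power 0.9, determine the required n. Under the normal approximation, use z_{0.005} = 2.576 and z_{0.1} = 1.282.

n = 38 pairs

For a paired (one-sample on differences) test: n = ((z_{α/2} + z_β) / d)².
z_{α/2} + z_β = 2.576 + 1.282 = 3.858.
n = (3.858 / 0.63)² = 6.124² = 37.50.
Round up.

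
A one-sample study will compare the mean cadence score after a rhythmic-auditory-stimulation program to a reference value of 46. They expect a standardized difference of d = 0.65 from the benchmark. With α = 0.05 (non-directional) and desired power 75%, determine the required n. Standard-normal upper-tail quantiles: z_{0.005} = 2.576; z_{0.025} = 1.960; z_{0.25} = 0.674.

For a one-sample test: n = ((z_{α/2} + z_β) / d)².
z_{α/2} + z_β = 1.960 + 0.674 = 2.634.
n = (2.634 / 0.65)² = 4.052² = 16.42.
Round up.

n = 17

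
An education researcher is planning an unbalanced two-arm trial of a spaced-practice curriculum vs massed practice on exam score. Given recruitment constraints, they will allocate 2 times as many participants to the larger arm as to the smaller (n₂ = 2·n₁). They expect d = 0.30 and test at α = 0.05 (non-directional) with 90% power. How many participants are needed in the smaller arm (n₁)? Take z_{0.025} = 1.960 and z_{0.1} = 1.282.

n₁ = 176

With allocation ratio k = n₂/n₁ = 2, Var(x̄₁−x̄₂) = σ²(1/n₁ + 1/(k·n₁)) = σ²·(k+1)/(k·n₁).
So n₁ = (1 + 1/k)·((z_{α/2} + z_β)/d)² = 1.500 × (3.242/0.30)².
n₁ = 1.500 × 116.78 = 175.2.
Round up: n₁ = 176, giving n₂ = 2 × 176 = 352.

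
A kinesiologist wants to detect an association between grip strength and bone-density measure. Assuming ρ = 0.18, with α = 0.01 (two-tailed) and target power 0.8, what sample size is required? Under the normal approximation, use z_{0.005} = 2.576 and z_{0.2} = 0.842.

Fisher's z: C = ½·ln((1+r)/(1−r)) = ½·ln(1.4390) = 0.1820.
n = ((z_{α/2} + z_β)/C)² + 3.
(2.576 + 0.842) / 0.1820 = 3.418 / 0.1820 = 18.780.
n = 18.780² + 3 = 352.70 + 3 = 355.7.
Round up.

n = 356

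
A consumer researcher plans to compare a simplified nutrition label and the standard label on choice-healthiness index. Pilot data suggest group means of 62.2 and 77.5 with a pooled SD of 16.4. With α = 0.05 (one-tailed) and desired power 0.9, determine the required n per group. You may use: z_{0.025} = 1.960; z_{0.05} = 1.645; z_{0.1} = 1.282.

Cohen's d = |M₁ − M₂| / SD_pooled = |62.2 − 77.5| / 16.4 = 15.3 / 16.4 = 0.933.
For two independent groups with equal n: n = 2·((z_{α} + z_β) / d)².
z_{α} + z_β = 1.645 + 1.282 = 2.927.
n = 2 × (2.927 / 0.933)² = 2 × 3.137² = 2 × 9.84 = 19.7.
Round up to the next whole participant.

n = 20 per group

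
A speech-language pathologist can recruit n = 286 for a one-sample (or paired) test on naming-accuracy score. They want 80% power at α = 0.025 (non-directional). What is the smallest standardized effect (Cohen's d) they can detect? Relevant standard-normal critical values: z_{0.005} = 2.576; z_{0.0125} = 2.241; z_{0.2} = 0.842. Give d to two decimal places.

d_min ≈ 0.18

For a single sample (or paired design) of n = 286: d_min = (z_{α/2} + z_β)/√n.
z-sum = 2.241 + 0.842 = 3.083.
d_min = 3.083 / √286 = 3.083 / 16.912 = 0.182.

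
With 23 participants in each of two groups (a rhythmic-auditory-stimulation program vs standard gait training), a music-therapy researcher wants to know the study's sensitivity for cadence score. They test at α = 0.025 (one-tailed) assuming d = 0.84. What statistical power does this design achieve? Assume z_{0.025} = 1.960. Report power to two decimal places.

For two equal groups, power = Φ(d·√(n/2) − z_{α}).
d·√(n/2) = 0.84 × √(23/2) = 0.84 × 3.391 = 2.849.
z_β = 2.849 − 1.960 = 0.889.
Power = Φ(0.889) = 0.813.

power ≈ 0.81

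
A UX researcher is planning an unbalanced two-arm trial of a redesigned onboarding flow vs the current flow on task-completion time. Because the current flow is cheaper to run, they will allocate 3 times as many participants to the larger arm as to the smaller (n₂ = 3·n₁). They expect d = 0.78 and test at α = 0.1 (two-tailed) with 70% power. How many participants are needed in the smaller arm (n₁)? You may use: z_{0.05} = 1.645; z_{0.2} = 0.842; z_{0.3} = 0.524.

With allocation ratio k = n₂/n₁ = 3, Var(x̄₁−x̄₂) = σ²(1/n₁ + 1/(k·n₁)) = σ²·(k+1)/(k·n₁).
So n₁ = (1 + 1/k)·((z_{α/2} + z_β)/d)² = 1.333 × (2.169/0.78)².
n₁ = 1.333 × 7.73 = 10.3.
Round up: n₁ = 11, giving n₂ = 3 × 11 = 33.

n₁ = 11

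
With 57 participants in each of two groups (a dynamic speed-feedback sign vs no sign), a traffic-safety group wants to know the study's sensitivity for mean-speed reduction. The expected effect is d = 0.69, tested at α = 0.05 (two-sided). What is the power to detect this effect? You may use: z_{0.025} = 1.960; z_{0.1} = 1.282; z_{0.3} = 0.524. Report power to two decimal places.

power ≈ 0.96

For two equal groups, power = Φ(d·√(n/2) − z_{α/2}).
d·√(n/2) = 0.69 × √(57/2) = 0.69 × 5.339 = 3.684.
z_β = 3.684 − 1.960 = 1.724.
Power = Φ(1.724) = 0.958.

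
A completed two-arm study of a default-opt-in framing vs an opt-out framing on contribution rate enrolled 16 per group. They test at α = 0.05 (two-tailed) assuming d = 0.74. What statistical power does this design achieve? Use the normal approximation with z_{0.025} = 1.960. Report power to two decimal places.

power ≈ 0.55

For two equal groups, power = Φ(d·√(n/2) − z_{α/2}).
d·√(n/2) = 0.74 × √(16/2) = 0.74 × 2.828 = 2.093.
z_β = 2.093 − 1.960 = 0.133.
Power = Φ(0.133) = 0.553.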